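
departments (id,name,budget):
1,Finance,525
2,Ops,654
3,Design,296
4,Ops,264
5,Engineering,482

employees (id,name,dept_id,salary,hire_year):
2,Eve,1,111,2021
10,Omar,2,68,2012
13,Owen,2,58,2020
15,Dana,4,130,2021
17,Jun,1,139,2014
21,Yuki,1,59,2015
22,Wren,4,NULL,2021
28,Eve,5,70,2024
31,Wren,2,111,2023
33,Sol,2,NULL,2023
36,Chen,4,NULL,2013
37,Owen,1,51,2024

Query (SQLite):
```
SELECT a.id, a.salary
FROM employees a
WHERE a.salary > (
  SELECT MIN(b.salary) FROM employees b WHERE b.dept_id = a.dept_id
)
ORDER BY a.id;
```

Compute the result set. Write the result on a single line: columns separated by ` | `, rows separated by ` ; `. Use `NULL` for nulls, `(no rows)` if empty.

2 | 111 ; 10 | 68 ; 17 | 139 ; 21 | 59 ; 31 | 111

For each employees row a, compute MIN(salary) over rows sharing a.dept_id.
Keep row a if a.salary > that per-group MIN.
  dept_id=1: MIN(salary) = 51
  dept_id=2: MIN(salary) = 58
  dept_id=4: MIN(salary) = 130
  dept_id=5: MIN(salary) = 70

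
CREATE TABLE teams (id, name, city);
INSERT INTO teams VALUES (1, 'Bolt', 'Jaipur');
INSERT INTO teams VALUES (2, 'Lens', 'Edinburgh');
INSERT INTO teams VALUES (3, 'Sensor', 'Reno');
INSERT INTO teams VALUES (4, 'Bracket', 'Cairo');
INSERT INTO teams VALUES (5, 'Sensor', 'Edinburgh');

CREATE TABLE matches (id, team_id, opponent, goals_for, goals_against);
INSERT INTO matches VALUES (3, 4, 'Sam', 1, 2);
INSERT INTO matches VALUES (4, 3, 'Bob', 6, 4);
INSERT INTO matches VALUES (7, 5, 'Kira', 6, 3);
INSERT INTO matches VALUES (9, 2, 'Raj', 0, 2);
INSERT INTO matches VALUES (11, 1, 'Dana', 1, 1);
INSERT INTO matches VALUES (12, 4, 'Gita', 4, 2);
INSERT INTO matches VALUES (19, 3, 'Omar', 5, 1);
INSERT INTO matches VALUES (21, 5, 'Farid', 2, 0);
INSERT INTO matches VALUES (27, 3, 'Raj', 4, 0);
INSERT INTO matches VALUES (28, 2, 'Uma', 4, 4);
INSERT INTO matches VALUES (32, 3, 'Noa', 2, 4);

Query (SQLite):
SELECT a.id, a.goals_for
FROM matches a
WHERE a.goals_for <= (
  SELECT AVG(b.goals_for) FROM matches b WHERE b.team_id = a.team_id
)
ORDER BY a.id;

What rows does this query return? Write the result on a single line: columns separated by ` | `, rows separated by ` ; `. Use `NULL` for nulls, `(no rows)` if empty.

3 | 1 ; 9 | 0 ; 11 | 1 ; 21 | 2 ; 27 | 4 ; 32 | 2

For each matches row a, compute AVG(goals_for) over rows sharing a.team_id.
Keep row a if a.goals_for <= that per-group AVG.
  team_id=1: AVG(goals_for) = 1.0
  team_id=2: AVG(goals_for) = 2.0
  team_id=3: AVG(goals_for) = 4.25
  team_id=4: AVG(goals_for) = 2.5
  team_id=5: AVG(goals_for) = 4.0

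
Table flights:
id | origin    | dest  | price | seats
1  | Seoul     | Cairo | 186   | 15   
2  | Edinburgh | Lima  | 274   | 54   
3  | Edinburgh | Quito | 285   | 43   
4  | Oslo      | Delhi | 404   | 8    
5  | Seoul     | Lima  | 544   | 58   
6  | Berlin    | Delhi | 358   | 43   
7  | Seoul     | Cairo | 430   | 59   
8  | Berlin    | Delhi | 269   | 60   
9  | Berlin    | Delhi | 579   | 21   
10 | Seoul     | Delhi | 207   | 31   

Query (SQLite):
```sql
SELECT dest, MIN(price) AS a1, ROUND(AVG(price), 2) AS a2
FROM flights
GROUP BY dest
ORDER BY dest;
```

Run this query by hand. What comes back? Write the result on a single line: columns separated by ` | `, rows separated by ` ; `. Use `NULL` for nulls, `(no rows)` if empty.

Cairo | 186 | 308 ; Delhi | 207 | 363.4 ; Lima | 274 | 409 ; Quito | 285 | 285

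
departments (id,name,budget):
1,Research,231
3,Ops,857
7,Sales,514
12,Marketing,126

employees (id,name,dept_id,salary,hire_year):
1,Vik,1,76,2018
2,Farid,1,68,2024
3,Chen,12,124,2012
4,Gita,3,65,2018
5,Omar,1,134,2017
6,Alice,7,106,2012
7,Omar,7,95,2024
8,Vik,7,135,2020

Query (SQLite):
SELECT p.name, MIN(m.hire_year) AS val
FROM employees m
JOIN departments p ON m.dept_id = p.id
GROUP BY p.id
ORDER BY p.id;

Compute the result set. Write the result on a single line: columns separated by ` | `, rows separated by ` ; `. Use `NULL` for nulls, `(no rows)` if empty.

Join each employees row to its departments via dept_id.
Group joined rows by departments.id; compute MIN(m.hire_year) per group.
  1: ids {1, 2, 5} → MIN(m.hire_year)=2017
  3: ids {4} → MIN(m.hire_year)=2018
  7: ids {6, 7, 8} → MIN(m.hire_year)=2012
  12: ids {3} → MIN(m.hire_year)=2012

Research | 2017 ; Ops | 2018 ; Sales | 2012 ; Marketing | 2012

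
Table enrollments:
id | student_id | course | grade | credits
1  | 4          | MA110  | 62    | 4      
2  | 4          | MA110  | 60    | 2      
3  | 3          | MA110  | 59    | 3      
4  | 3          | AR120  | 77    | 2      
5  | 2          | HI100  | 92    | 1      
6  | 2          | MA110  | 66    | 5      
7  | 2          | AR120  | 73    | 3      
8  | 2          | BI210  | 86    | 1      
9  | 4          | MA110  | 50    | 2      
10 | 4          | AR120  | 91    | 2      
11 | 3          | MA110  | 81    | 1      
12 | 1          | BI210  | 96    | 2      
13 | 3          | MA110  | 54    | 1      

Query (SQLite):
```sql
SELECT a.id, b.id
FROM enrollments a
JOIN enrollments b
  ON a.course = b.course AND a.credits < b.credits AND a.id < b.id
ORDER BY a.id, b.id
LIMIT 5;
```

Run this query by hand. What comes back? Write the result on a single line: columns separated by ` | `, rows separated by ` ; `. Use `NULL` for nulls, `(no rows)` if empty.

1 | 6 ; 2 | 3 ; 2 | 6 ; 3 | 6 ; 4 | 7

Pairs (a,b) with same course, a.credits < b.credits, a.id < b.id.
course groups: AR120:{4,7,10} BI210:{8,12} HI100:{5} MA110:{1,2,3,6,9,11,13}
Ordered by (a.id, b.id); first 5.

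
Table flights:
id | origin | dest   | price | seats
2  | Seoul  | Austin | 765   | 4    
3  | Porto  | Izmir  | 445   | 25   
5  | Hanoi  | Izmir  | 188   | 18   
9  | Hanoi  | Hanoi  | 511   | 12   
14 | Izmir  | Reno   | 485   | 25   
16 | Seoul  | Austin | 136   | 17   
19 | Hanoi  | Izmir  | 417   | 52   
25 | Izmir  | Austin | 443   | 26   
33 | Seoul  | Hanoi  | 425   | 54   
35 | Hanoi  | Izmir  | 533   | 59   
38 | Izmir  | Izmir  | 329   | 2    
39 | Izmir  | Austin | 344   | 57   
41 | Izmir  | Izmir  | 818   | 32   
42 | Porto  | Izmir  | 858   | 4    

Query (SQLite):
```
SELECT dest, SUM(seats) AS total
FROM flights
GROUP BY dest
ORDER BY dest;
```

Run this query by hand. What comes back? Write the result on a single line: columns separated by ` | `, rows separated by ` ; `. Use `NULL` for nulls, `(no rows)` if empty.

Austin | 104 ; Hanoi | 66 ; Izmir | 192 ; Reno | 25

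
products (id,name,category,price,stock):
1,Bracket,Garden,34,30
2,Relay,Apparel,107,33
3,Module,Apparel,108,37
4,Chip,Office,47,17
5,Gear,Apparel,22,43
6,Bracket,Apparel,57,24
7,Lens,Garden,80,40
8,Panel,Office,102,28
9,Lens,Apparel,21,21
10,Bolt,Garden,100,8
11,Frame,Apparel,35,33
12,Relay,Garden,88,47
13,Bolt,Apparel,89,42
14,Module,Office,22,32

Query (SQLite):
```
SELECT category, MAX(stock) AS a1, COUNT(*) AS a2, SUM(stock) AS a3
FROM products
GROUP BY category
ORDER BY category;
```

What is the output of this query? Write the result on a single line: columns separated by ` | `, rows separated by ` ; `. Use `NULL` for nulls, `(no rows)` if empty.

Apparel | 43 | 7 | 233 ; Garden | 47 | 4 | 125 ; Office | 32 | 3 | 77

Group products by category.
Per group compute: MAX(stock), COUNT(*), SUM(stock).
  Apparel: ids {2, 3, 5, 6, 9, 11, 13} → MAX(stock)=43, COUNT(*)=7, SUM(stock)=233
  Garden: ids {1, 7, 10, 12} → MAX(stock)=47, COUNT(*)=4, SUM(stock)=125
  Office: ids {4, 8, 14} → MAX(stock)=32, COUNT(*)=3, SUM(stock)=77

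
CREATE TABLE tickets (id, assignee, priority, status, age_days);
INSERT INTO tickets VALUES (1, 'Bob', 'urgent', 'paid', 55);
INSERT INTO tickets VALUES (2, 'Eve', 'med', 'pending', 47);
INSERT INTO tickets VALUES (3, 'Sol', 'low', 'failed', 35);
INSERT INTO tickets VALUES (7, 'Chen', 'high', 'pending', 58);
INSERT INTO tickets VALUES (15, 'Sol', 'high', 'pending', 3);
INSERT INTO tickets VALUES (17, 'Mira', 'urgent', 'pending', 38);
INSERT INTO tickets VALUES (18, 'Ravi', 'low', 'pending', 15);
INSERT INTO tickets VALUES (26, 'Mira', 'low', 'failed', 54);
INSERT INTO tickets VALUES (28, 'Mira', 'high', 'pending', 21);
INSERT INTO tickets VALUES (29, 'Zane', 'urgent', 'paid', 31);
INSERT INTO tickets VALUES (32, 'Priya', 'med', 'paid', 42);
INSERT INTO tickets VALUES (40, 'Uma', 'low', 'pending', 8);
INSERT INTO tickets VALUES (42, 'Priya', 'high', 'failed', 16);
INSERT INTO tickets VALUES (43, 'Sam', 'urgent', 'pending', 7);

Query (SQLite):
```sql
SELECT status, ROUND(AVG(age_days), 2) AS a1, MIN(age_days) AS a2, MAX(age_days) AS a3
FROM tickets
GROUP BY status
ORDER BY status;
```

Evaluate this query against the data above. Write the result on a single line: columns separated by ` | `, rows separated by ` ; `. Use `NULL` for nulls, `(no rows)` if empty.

failed | 35 | 16 | 54 ; paid | 42.67 | 31 | 55 ; pending | 24.63 | 3 | 58

Group tickets by status.
Per group compute: ROUND(AVG(age_days), 2), MIN(age_days), MAX(age_days).
  failed: ids {3, 26, 42} → ROUND(AVG(age_days), 2)=35, MIN(age_days)=16, MAX(age_days)=54
  paid: ids {1, 29, 32} → ROUND(AVG(age_days), 2)=42.67, MIN(age_days)=31, MAX(age_days)=55
  pending: ids {2, 7, 15, 17, 18, 28, 40, 43} → ROUND(AVG(age_days), 2)=24.63, MIN(age_days)=3, MAX(age_days)=58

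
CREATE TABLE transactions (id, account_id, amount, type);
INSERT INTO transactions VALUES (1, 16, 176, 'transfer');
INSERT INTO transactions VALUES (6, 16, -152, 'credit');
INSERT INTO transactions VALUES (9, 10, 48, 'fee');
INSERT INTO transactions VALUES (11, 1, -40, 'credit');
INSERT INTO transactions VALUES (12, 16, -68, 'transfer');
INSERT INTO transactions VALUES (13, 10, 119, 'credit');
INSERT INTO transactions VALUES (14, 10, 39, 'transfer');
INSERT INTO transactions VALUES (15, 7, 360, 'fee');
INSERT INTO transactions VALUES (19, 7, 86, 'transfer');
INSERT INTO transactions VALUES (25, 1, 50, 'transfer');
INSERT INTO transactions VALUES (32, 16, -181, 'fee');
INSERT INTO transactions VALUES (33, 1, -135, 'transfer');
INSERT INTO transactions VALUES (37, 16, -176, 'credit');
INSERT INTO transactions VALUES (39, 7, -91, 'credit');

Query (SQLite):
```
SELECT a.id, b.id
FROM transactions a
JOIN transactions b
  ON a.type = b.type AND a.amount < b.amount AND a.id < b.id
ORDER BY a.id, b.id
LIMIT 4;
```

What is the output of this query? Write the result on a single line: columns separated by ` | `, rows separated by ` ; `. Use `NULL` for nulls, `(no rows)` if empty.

6 | 11 ; 6 | 13 ; 6 | 39 ; 9 | 15

Pairs (a,b) with same type, a.amount < b.amount, a.id < b.id.
type groups: credit:{6,11,13,37,39} fee:{9,15,32} transfer:{1,12,14,19,25,33}
Ordered by (a.id, b.id); first 4.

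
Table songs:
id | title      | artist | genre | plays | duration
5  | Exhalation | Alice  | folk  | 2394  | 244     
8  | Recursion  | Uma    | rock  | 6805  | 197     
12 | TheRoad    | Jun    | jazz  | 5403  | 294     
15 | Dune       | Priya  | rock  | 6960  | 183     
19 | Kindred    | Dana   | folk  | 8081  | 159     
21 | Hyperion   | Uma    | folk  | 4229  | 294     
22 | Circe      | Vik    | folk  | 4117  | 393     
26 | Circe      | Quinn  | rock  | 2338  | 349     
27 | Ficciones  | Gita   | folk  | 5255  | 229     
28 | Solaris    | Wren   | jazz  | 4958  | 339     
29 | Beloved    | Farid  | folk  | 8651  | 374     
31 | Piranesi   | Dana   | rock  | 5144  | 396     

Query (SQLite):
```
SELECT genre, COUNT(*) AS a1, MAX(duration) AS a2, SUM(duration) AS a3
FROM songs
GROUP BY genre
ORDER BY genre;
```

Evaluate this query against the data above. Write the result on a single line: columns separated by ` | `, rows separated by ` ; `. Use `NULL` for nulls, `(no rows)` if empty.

Group songs by genre.
Per group compute: COUNT(*), MAX(duration), SUM(duration).
  folk: ids {5, 19, 21, 22, 27, 29} → COUNT(*)=6, MAX(duration)=393, SUM(duration)=1693
  jazz: ids {12, 28} → COUNT(*)=2, MAX(duration)=339, SUM(duration)=633
  rock: ids {8, 15, 26, 31} → COUNT(*)=4, MAX(duration)=396, SUM(duration)=1125

folk | 6 | 393 | 1693 ; jazz | 2 | 339 | 633 ; rock | 4 | 396 | 1125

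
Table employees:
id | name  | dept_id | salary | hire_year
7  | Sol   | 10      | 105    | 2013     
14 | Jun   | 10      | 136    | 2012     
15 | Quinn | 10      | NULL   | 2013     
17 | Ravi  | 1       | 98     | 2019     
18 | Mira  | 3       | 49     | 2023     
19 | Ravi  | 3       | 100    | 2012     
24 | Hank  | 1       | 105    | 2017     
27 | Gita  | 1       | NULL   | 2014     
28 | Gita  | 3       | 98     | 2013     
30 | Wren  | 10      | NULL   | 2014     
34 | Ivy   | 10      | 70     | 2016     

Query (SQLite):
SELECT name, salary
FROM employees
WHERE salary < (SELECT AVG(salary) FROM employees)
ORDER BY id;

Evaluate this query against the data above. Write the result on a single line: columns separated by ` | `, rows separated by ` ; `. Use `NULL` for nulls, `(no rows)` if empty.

Scalar subquery: AVG(salary) over all employees rows = 95.125.
Keep rows where salary < that value.

Mira | 49 ; Ivy | 70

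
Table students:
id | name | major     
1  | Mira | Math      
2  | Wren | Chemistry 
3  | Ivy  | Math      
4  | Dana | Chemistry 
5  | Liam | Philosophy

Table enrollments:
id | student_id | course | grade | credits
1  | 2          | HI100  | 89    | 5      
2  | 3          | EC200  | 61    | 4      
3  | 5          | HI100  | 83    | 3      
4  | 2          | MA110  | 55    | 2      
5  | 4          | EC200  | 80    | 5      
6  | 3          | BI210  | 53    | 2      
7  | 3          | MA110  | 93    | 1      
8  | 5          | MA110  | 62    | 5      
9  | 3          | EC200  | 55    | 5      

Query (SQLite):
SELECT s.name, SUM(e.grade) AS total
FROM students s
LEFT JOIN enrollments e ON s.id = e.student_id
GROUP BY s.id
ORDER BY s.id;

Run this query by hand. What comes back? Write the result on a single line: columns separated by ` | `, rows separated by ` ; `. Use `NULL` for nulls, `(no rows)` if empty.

LEFT JOIN keeps every students row; unmatched ones get NULL for enrollments columns.
Group by students.id and compute SUM(e.grade). SUM over an all-NULL group is NULL.
  1: ids {—} → SUM(e.grade)=NULL
  2: ids {1, 4} → SUM(e.grade)=144
  3: ids {2, 6, 7, 9} → SUM(e.grade)=262
  4: ids {5} → SUM(e.grade)=80
  5: ids {3, 8} → SUM(e.grade)=145

Mira | NULL ; Wren | 144 ; Ivy | 262 ; Dana | 80 ; Liam | 145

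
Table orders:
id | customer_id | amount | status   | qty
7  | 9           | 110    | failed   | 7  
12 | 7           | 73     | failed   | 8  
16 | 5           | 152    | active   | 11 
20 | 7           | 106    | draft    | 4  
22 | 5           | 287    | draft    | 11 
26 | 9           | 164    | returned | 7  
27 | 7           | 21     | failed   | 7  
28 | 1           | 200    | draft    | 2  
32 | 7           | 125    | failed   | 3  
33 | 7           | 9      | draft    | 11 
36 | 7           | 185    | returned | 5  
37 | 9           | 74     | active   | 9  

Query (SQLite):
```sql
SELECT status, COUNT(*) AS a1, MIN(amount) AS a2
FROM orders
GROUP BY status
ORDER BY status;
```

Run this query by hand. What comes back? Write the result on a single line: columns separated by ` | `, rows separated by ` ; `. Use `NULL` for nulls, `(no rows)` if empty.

Group orders by status.
Per group compute: COUNT(*), MIN(amount).
  active: ids {16, 37} → COUNT(*)=2, MIN(amount)=74
  draft: ids {20, 22, 28, 33} → COUNT(*)=4, MIN(amount)=9
  failed: ids {7, 12, 27, 32} → COUNT(*)=4, MIN(amount)=21
  returned: ids {26, 36} → COUNT(*)=2, MIN(amount)=164

active | 2 | 74 ; draft | 4 | 9 ; failed | 4 | 21 ; returned | 2 | 164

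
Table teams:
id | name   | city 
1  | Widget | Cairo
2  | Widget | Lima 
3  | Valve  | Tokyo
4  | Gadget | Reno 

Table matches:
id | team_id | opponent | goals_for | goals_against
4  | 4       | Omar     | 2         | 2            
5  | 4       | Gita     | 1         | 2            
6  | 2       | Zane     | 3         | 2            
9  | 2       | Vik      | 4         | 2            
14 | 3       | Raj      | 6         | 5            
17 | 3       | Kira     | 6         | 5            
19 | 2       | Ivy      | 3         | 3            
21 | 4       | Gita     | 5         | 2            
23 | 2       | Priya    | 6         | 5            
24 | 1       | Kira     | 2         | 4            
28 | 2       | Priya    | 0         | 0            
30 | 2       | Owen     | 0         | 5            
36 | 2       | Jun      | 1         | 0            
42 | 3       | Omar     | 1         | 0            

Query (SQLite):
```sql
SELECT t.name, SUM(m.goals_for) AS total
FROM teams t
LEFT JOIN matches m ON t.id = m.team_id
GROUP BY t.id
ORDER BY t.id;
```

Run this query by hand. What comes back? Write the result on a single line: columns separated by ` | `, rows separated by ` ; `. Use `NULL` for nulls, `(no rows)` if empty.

LEFT JOIN keeps every teams row; unmatched ones get NULL for matches columns.
Group by teams.id and compute SUM(m.goals_for). SUM over an all-NULL group is NULL.
  1: ids {24} → SUM(m.goals_for)=2
  2: ids {6, 9, 19, 23, 28, 30, 36} → SUM(m.goals_for)=17
  3: ids {14, 17, 42} → SUM(m.goals_for)=13
  4: ids {4, 5, 21} → SUM(m.goals_for)=8

Widget | 2 ; Widget | 17 ; Valve | 13 ; Gadget | 8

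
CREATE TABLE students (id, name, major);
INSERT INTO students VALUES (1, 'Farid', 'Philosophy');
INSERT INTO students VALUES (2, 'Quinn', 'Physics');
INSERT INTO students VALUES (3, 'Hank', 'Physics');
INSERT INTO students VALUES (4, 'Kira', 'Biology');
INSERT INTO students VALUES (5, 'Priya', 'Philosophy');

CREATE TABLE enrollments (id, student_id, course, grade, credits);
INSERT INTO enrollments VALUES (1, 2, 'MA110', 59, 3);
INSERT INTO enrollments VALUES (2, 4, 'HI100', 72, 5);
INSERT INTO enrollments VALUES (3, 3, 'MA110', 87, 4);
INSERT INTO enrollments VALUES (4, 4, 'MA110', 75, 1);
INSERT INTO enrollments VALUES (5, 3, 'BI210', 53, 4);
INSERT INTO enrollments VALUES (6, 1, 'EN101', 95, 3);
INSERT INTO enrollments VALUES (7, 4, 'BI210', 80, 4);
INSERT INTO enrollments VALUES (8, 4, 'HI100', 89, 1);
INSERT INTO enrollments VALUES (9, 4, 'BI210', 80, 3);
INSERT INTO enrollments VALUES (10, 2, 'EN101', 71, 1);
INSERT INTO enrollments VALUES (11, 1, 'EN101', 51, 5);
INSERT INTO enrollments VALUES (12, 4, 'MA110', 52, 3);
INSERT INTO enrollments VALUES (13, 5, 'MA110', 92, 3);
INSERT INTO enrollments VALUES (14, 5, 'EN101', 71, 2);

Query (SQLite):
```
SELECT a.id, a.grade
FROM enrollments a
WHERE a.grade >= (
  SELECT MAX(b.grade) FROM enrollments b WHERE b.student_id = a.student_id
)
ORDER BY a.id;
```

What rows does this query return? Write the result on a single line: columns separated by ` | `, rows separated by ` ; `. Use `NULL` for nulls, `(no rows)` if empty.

For each enrollments row a, compute MAX(grade) over rows sharing a.student_id.
Keep row a if a.grade >= that per-group MAX.
  student_id=1: MAX(grade) = 95
  student_id=2: MAX(grade) = 71
  student_id=3: MAX(grade) = 87
  student_id=4: MAX(grade) = 89
  student_id=5: MAX(grade) = 92

3 | 87 ; 6 | 95 ; 8 | 89 ; 10 | 71 ; 13 | 92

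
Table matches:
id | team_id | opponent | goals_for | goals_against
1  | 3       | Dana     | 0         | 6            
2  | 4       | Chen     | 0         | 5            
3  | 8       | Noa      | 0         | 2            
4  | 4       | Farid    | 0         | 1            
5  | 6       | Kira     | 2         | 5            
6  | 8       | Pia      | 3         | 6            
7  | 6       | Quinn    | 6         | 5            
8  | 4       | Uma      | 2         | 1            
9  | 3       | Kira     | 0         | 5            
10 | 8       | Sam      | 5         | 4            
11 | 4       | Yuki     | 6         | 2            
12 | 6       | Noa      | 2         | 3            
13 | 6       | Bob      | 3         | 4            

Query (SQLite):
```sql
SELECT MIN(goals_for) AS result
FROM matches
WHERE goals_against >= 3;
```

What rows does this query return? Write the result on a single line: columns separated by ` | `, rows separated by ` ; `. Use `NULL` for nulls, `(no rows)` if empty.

Rows where goals_against >= 3 → goals_for values: [0, 0, 2, 3, 6, 0, 5, 2, 3].
MIN of non-NULL values = 0.

0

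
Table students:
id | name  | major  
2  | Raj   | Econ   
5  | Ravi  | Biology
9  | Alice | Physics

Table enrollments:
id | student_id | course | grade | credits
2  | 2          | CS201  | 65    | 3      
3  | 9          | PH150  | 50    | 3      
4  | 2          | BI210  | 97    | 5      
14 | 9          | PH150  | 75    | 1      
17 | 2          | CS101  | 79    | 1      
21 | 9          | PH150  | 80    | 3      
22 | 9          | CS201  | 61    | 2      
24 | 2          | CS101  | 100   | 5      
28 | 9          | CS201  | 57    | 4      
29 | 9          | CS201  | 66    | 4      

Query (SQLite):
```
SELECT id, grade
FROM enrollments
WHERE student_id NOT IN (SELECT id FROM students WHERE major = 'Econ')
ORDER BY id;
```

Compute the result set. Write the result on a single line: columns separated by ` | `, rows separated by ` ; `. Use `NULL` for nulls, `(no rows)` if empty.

3 | 50 ; 14 | 75 ; 21 | 80 ; 22 | 61 ; 28 | 57 ; 29 | 66

Inner query: students.id where major = 'Econ'.
Outer: keep enrollments rows whose student_id is not in that set.
Inner query → {2}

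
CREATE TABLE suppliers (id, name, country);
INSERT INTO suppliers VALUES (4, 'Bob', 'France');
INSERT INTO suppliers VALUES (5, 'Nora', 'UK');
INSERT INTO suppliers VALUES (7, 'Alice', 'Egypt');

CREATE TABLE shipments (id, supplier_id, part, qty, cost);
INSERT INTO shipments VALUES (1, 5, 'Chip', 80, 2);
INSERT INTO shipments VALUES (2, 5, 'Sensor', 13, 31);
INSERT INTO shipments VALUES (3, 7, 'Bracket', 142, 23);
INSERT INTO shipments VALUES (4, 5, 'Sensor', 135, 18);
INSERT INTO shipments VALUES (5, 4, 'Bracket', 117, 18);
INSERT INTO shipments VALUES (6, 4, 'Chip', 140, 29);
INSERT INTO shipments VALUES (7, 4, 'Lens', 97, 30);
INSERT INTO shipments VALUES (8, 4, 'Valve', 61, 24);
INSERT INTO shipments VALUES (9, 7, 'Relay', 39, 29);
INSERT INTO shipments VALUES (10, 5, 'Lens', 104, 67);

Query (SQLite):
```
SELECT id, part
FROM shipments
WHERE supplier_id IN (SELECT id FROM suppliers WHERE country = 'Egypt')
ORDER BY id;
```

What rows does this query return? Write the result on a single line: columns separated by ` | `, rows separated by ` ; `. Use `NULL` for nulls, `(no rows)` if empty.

3 | Bracket ; 9 | Relay

Inner query: suppliers.id where country = 'Egypt'.
Outer: keep shipments rows whose supplier_id is in that set.
Inner query → {7}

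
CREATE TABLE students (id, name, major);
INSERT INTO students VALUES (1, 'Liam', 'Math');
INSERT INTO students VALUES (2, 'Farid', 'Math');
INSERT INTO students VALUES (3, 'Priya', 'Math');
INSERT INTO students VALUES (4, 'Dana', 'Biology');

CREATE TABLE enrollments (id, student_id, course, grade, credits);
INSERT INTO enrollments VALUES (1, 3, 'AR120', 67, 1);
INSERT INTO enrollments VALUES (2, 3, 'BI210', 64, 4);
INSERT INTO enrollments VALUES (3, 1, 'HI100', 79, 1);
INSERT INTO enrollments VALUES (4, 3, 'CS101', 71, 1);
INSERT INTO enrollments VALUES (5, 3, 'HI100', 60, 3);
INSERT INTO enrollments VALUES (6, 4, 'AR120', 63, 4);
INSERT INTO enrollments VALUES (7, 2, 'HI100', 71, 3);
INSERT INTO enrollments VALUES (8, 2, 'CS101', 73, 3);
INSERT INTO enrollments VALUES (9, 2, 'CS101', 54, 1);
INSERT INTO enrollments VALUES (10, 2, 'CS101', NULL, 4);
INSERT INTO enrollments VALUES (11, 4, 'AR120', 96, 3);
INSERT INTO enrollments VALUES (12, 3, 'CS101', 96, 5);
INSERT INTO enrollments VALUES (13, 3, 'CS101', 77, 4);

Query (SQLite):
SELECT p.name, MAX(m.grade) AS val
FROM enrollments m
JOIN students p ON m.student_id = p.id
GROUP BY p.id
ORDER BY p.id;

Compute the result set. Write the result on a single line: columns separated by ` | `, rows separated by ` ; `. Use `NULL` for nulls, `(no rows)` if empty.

Liam | 79 ; Farid | 73 ; Priya | 96 ; Dana | 96

Join each enrollments row to its students via student_id.
Group joined rows by students.id; compute MAX(m.grade) per group.
  1: ids {3} → MAX(m.grade)=79
  2: ids {7, 8, 9, 10} → MAX(m.grade)=73
  3: ids {1, 2, 4, 5, 12, 13} → MAX(m.grade)=96
  4: ids {6, 11} → MAX(m.grade)=96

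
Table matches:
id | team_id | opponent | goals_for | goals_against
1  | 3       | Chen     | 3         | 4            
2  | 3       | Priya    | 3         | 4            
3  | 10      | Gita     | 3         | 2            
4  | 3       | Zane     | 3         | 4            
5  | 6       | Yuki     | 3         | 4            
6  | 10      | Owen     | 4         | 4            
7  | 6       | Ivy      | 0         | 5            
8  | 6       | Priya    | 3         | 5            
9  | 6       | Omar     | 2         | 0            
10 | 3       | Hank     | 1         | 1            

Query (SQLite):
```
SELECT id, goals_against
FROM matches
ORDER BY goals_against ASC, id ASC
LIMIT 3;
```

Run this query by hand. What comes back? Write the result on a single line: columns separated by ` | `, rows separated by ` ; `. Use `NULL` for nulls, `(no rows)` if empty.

9 | 0 ; 10 | 1 ; 3 | 2

Sort by goals_against asc, tiebreak id asc: (0, id=9), (1, id=10), (2, id=3), (4, id=1), (4, id=2), (4, id=4) …. Take first 3.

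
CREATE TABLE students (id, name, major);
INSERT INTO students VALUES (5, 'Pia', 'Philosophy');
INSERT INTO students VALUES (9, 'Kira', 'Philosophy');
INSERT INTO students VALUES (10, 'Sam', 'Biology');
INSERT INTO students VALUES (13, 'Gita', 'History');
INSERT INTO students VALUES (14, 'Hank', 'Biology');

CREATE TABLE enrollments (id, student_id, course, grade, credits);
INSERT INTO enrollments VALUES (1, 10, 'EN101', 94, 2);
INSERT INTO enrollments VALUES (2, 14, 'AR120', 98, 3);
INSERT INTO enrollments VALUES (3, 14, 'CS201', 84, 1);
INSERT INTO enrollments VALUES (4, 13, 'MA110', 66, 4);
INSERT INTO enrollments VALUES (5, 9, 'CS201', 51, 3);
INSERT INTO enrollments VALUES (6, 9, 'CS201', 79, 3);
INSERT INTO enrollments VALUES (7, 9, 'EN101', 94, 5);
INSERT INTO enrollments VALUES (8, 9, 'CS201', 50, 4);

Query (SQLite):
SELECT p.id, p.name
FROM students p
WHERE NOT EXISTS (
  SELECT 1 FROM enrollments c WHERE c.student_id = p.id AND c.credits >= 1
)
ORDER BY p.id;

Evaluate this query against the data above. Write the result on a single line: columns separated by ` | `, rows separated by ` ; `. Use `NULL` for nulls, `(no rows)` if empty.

For each students row, check whether any enrollments with matching student_id has credits >= 1.
Keep rows where that is false.

5 | Pia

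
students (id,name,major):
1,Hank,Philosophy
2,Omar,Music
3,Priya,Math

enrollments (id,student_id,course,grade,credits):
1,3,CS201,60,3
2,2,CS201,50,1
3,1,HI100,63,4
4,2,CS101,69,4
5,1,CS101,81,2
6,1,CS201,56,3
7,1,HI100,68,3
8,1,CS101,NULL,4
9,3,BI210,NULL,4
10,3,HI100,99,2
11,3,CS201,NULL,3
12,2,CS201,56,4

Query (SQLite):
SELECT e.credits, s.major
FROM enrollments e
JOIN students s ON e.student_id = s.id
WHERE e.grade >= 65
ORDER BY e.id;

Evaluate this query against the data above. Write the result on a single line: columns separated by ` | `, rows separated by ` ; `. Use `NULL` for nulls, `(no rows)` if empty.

4 | Music ; 2 | Philosophy ; 3 | Philosophy ; 2 | Math

Each enrollments row matches the students row where student_id = students.id.
Then keep rows with e.grade >= 65.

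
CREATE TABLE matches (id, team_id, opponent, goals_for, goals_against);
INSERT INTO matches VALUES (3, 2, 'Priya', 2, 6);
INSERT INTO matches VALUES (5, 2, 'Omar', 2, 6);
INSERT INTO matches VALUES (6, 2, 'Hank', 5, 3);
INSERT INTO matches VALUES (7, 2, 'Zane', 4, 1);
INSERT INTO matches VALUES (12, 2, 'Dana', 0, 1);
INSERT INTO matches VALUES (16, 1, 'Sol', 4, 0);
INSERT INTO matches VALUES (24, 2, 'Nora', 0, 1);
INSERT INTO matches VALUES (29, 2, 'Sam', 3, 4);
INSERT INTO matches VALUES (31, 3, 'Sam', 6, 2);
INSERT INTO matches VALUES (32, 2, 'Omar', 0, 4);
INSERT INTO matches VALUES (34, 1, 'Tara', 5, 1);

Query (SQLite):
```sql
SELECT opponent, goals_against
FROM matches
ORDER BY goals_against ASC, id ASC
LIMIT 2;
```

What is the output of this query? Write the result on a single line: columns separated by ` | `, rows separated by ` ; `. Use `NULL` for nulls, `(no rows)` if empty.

Sol | 0 ; Zane | 1

Sort by goals_against asc, tiebreak id asc: (0, id=16), (1, id=7), (1, id=12), (1, id=24), (1, id=34) …. Take first 2.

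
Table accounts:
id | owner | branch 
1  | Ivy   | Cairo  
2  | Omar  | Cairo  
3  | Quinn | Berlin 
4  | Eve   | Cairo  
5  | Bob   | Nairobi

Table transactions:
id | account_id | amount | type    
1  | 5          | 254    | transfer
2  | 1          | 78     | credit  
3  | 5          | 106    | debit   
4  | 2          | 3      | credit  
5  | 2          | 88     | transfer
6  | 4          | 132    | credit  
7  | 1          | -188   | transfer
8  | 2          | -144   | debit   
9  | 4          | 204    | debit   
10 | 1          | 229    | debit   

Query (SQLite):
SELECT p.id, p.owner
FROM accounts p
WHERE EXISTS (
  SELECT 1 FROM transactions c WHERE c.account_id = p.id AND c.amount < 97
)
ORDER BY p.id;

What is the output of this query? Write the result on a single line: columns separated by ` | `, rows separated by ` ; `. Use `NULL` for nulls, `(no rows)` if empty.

1 | Ivy ; 2 | Omar

For each accounts row, check whether any transactions with matching account_id has amount < 97.
Keep rows where that is true.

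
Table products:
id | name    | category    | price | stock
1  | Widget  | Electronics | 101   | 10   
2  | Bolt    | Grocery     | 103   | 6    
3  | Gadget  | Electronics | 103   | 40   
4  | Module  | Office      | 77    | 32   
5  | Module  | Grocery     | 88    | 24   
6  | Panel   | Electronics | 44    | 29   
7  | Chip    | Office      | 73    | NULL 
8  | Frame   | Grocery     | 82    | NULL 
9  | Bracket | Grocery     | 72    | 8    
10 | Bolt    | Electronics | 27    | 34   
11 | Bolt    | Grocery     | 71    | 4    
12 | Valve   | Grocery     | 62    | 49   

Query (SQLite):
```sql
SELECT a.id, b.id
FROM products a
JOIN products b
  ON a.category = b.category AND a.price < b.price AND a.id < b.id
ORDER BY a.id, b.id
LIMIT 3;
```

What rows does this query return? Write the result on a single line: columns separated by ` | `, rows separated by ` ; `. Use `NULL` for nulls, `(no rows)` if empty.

1 | 3

Pairs (a,b) with same category, a.price < b.price, a.id < b.id.
category groups: Electronics:{1,3,6,10} Grocery:{2,5,8,9,11,12} Office:{4,7}
Ordered by (a.id, b.id); first 3.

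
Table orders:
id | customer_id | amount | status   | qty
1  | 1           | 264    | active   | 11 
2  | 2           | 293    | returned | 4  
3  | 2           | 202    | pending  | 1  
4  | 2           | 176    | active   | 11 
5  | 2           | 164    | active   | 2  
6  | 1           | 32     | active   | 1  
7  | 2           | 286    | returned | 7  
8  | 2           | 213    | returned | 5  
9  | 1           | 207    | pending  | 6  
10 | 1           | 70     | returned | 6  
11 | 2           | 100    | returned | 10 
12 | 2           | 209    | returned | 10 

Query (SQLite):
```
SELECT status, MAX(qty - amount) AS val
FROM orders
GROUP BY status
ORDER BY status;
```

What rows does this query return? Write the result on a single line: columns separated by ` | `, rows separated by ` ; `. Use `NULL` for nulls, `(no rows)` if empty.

active | -31 ; pending | -201 ; returned | -64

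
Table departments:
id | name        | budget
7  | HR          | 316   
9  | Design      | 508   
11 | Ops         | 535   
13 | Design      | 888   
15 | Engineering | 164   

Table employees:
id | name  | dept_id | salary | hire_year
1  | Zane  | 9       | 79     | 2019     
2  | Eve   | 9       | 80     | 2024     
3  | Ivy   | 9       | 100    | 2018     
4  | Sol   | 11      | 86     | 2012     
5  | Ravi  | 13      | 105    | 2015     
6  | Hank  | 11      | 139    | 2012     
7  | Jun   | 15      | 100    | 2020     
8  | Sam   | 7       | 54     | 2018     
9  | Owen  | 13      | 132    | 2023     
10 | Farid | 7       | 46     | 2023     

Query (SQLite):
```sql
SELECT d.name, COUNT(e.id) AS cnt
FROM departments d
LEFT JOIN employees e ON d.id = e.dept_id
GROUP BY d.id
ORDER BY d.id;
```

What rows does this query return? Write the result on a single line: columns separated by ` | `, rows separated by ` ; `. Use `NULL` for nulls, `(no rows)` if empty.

LEFT JOIN keeps every departments row; unmatched ones get NULL for employees columns.
Group by departments.id and compute COUNT(e.id). COUNT(col) of an all-NULL group is 0.
  7: ids {8, 10} → COUNT(e.id)=2
  9: ids {1, 2, 3} → COUNT(e.id)=3
  11: ids {4, 6} → COUNT(e.id)=2
  13: ids {5, 9} → COUNT(e.id)=2
  15: ids {7} → COUNT(e.id)=1

HR | 2 ; Design | 3 ; Ops | 2 ; Design | 2 ; Engineering | 1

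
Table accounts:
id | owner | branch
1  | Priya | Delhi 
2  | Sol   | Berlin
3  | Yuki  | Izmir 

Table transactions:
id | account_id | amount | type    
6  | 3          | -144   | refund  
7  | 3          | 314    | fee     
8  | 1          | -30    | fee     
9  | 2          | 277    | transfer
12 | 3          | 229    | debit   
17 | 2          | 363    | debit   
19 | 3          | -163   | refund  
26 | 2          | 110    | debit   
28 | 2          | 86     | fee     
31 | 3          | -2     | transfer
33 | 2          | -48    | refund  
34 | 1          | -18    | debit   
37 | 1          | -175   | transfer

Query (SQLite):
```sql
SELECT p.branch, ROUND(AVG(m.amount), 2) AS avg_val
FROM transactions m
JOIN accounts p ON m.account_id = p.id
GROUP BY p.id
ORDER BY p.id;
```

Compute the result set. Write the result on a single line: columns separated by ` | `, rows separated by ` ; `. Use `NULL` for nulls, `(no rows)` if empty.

Join each transactions row to its accounts via account_id.
Group joined rows by accounts.id; compute ROUND(AVG(m.amount), 2) per group.
  1: ids {8, 34, 37} → ROUND(AVG(m.amount), 2)=-74.33
  2: ids {9, 17, 26, 28, 33} → ROUND(AVG(m.amount), 2)=157.6
  3: ids {6, 7, 12, 19, 31} → ROUND(AVG(m.amount), 2)=46.8

Delhi | -74.33 ; Berlin | 157.6 ; Izmir | 46.8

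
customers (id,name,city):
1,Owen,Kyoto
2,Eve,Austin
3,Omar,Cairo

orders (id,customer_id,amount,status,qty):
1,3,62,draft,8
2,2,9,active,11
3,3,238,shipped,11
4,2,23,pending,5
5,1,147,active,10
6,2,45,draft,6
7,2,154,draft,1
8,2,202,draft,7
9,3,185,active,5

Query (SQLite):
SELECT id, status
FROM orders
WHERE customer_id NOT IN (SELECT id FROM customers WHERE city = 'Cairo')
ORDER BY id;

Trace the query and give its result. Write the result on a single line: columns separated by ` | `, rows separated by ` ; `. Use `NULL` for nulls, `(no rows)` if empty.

2 | active ; 4 | pending ; 5 | active ; 6 | draft ; 7 | draft ; 8 | draft

Inner query: customers.id where city = 'Cairo'.
Outer: keep orders rows whose customer_id is not in that set.
Inner query → {3}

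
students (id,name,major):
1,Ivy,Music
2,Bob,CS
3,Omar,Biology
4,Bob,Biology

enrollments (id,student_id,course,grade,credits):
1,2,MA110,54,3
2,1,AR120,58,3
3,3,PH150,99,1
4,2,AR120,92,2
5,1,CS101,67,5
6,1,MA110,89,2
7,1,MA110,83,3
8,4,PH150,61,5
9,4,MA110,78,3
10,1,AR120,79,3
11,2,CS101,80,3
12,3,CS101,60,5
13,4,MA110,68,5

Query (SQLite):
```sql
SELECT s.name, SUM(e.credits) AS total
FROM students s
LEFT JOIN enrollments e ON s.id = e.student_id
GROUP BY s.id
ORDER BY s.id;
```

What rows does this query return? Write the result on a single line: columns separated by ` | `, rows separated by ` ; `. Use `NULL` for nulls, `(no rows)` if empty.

LEFT JOIN keeps every students row; unmatched ones get NULL for enrollments columns.
Group by students.id and compute SUM(e.credits). SUM over an all-NULL group is NULL.
  1: ids {2, 5, 6, 7, 10} → SUM(e.credits)=16
  2: ids {1, 4, 11} → SUM(e.credits)=8
  3: ids {3, 12} → SUM(e.credits)=6
  4: ids {8, 9, 13} → SUM(e.credits)=13

Ivy | 16 ; Bob | 8 ; Omar | 6 ; Bob | 13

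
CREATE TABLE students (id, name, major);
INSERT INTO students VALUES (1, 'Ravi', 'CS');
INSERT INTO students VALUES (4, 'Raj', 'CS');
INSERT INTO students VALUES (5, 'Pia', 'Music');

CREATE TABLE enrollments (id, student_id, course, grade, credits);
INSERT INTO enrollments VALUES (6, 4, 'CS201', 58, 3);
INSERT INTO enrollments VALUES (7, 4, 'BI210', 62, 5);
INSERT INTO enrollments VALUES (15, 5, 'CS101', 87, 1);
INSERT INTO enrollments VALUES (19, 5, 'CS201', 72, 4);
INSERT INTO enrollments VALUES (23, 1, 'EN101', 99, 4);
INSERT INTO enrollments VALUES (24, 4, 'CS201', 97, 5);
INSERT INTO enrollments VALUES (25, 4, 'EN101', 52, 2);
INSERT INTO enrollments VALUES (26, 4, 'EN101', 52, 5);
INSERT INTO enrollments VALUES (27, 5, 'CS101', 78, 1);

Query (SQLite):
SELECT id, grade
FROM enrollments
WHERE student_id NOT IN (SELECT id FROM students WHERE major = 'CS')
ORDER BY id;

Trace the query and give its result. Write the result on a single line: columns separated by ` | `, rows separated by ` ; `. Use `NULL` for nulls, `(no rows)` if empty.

Inner query: students.id where major = 'CS'.
Outer: keep enrollments rows whose student_id is not in that set.
Inner query → {1, 4}

15 | 87 ; 19 | 72 ; 27 | 78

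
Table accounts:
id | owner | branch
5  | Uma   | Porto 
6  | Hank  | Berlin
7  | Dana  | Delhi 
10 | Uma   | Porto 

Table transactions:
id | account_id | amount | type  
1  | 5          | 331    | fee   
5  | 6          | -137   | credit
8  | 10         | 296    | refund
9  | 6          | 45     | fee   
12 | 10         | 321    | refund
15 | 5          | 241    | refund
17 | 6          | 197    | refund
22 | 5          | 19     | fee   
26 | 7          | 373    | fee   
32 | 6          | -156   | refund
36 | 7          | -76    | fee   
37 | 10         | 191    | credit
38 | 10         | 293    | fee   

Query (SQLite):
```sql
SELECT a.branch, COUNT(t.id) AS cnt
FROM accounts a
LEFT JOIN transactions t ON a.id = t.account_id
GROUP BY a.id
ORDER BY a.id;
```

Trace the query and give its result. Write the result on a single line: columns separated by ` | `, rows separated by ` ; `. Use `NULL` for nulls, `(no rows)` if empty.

LEFT JOIN keeps every accounts row; unmatched ones get NULL for transactions columns.
Group by accounts.id and compute COUNT(t.id). COUNT(col) of an all-NULL group is 0.
  5: ids {1, 15, 22} → COUNT(t.id)=3
  6: ids {5, 9, 17, 32} → COUNT(t.id)=4
  7: ids {26, 36} → COUNT(t.id)=2
  10: ids {8, 12, 37, 38} → COUNT(t.id)=4

Porto | 3 ; Berlin | 4 ; Delhi | 2 ; Porto | 4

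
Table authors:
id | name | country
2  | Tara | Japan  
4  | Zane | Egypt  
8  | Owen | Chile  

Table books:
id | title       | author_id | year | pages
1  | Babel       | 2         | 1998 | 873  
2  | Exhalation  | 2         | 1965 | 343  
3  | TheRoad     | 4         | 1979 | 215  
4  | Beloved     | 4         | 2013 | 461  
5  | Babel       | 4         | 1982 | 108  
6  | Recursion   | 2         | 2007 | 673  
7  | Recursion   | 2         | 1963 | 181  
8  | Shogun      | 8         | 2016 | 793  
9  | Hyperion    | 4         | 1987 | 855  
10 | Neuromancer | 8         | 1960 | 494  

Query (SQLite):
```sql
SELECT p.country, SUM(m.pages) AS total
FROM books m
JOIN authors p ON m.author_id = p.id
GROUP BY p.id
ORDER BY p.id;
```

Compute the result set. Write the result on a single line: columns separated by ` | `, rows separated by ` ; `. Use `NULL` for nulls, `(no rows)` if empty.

Japan | 2070 ; Egypt | 1639 ; Chile | 1287

Join each books row to its authors via author_id.
Group joined rows by authors.id; compute SUM(m.pages) per group.
  2: ids {1, 2, 6, 7} → SUM(m.pages)=2070
  4: ids {3, 4, 5, 9} → SUM(m.pages)=1639
  8: ids {8, 10} → SUM(m.pages)=1287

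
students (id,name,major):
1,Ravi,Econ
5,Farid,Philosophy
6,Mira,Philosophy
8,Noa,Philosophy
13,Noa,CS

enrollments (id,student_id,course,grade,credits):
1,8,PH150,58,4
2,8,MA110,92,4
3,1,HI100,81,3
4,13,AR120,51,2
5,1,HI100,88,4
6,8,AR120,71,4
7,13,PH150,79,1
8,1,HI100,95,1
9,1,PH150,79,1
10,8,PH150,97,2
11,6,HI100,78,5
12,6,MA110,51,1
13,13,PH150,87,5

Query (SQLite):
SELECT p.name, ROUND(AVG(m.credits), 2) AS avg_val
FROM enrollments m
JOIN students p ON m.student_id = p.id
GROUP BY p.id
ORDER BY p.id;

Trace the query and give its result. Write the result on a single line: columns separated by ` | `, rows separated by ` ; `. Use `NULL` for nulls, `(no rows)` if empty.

Join each enrollments row to its students via student_id.
Group joined rows by students.id; compute ROUND(AVG(m.credits), 2) per group.
  1: ids {3, 5, 8, 9} → ROUND(AVG(m.credits), 2)=2.25
  6: ids {11, 12} → ROUND(AVG(m.credits), 2)=3
  8: ids {1, 2, 6, 10} → ROUND(AVG(m.credits), 2)=3.5
  13: ids {4, 7, 13} → ROUND(AVG(m.credits), 2)=2.67

Ravi | 2.25 ; Mira | 3 ; Noa | 3.5 ; Noa | 2.67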